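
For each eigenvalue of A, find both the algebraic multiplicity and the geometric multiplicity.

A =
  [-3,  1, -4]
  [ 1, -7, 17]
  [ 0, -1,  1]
λ = -3: alg = 3, geom = 1

Step 1 — factor the characteristic polynomial to read off the algebraic multiplicities:
  χ_A(x) = (x + 3)^3

Step 2 — compute geometric multiplicities via the rank-nullity identity g(λ) = n − rank(A − λI):
  rank(A − (-3)·I) = 2, so dim ker(A − (-3)·I) = n − 2 = 1

Summary:
  λ = -3: algebraic multiplicity = 3, geometric multiplicity = 1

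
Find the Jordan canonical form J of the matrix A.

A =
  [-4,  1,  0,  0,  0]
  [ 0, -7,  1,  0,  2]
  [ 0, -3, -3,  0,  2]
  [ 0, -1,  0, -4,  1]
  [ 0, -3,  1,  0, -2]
J_3(-4) ⊕ J_2(-4)

The characteristic polynomial is
  det(x·I − A) = x^5 + 20*x^4 + 160*x^3 + 640*x^2 + 1280*x + 1024 = (x + 4)^5

Eigenvalues and multiplicities (the geometric multiplicity of λ is n − rank(A − λI), which equals the number of Jordan blocks for λ):
  λ = -4: algebraic multiplicity = 5, geometric multiplicity = 2

Determining the block sizes for each eigenvalue:
  λ = -4: with am = 5 and gm = 2, the partition is not yet determined (e.g. several partitions of 5 into 2 parts exist). Let N = A − (-4)·I. Computing rank(N^1) = 3, rank(N^2) = 1, rank(N^3) = 0; the number of blocks of size ≥ j is rank(N^{j−1}) − rank(N^j), giving [2, 2, 1]. So we have 1 block(s) of size 3, 1 block(s) of size 2 → block sizes [3, 2]

Assembling the blocks gives a Jordan form
J =
  [-4,  1,  0,  0,  0]
  [ 0, -4,  1,  0,  0]
  [ 0,  0, -4,  0,  0]
  [ 0,  0,  0, -4,  1]
  [ 0,  0,  0,  0, -4]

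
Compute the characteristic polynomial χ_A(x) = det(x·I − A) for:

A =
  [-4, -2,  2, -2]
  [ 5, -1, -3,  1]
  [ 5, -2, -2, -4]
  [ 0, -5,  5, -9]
x^4 + 16*x^3 + 96*x^2 + 256*x + 256

Expanding det(x·I − A) (e.g. by cofactor expansion or by noting that A is similar to its Jordan form J, which has the same characteristic polynomial as A) gives
  χ_A(x) = x^4 + 16*x^3 + 96*x^2 + 256*x + 256
which factors as (x + 4)^4. The eigenvalues (with algebraic multiplicities) are λ = -4 with multiplicity 4.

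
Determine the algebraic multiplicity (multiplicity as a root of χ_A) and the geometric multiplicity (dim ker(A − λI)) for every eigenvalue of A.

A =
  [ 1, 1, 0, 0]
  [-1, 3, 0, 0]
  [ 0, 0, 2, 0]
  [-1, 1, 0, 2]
λ = 2: alg = 4, geom = 3

Step 1 — factor the characteristic polynomial to read off the algebraic multiplicities:
  χ_A(x) = (x - 2)^4

Step 2 — compute geometric multiplicities via the rank-nullity identity g(λ) = n − rank(A − λI):
  rank(A − (2)·I) = 1, so dim ker(A − (2)·I) = n − 1 = 3

Summary:
  λ = 2: algebraic multiplicity = 4, geometric multiplicity = 3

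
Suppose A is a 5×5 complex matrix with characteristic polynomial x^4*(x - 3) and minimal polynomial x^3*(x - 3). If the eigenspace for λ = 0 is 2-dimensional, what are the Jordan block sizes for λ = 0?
Block sizes for λ = 0: [3, 1]

Step 1 — from the characteristic polynomial, algebraic multiplicity of λ = 0 is 4. From dim ker(A − (0)·I) = 2, there are exactly 2 Jordan blocks for λ = 0.
Step 2 — from the minimal polynomial, the factor (x − 0)^3 tells us the largest block for λ = 0 has size 3.
Step 3 — with total size 4, 2 blocks, and largest block 3, the block sizes (in nonincreasing order) are [3, 1].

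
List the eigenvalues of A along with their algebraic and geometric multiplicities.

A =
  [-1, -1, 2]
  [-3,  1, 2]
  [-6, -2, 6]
λ = 2: alg = 3, geom = 2

Step 1 — factor the characteristic polynomial to read off the algebraic multiplicities:
  χ_A(x) = (x - 2)^3

Step 2 — compute geometric multiplicities via the rank-nullity identity g(λ) = n − rank(A − λI):
  rank(A − (2)·I) = 1, so dim ker(A − (2)·I) = n − 1 = 2

Summary:
  λ = 2: algebraic multiplicity = 3, geometric multiplicity = 2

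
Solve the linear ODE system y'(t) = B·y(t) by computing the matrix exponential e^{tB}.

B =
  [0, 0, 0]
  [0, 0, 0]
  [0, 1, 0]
e^{tB} =
  [1, 0, 0]
  [0, 1, 0]
  [0, t, 1]

Strategy: write B = P · J · P⁻¹ where J is a Jordan canonical form, so e^{tB} = P · e^{tJ} · P⁻¹, and e^{tJ} can be computed block-by-block.

B has Jordan form
J =
  [0, 1, 0]
  [0, 0, 0]
  [0, 0, 0]
(up to reordering of blocks).

Per-block formulas:
  For a 2×2 Jordan block J_2(0): exp(t · J_2(0)) = e^(0t)·(I + t·N), where N is the 2×2 nilpotent shift.
  For a 1×1 block at λ = 0: exp(t · [0]) = [e^(0t)].

After assembling e^{tJ} and conjugating by P, we get:

e^{tB} =
  [1, 0, 0]
  [0, 1, 0]
  [0, t, 1]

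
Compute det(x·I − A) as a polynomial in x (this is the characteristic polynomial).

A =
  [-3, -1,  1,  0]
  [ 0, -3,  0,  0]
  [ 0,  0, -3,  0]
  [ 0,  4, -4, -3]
x^4 + 12*x^3 + 54*x^2 + 108*x + 81

Expanding det(x·I − A) (e.g. by cofactor expansion or by noting that A is similar to its Jordan form J, which has the same characteristic polynomial as A) gives
  χ_A(x) = x^4 + 12*x^3 + 54*x^2 + 108*x + 81
which factors as (x + 3)^4. The eigenvalues (with algebraic multiplicities) are λ = -3 with multiplicity 4.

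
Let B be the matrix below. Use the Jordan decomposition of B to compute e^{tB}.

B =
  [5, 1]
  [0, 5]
e^{tB} =
  [exp(5*t), t*exp(5*t)]
  [0, exp(5*t)]

Strategy: write B = P · J · P⁻¹ where J is a Jordan canonical form, so e^{tB} = P · e^{tJ} · P⁻¹, and e^{tJ} can be computed block-by-block.

B has Jordan form
J =
  [5, 1]
  [0, 5]
(up to reordering of blocks).

Per-block formulas:
  For a 2×2 Jordan block J_2(5): exp(t · J_2(5)) = e^(5t)·(I + t·N), where N is the 2×2 nilpotent shift.

After assembling e^{tJ} and conjugating by P, we get:

e^{tB} =
  [exp(5*t), t*exp(5*t)]
  [0, exp(5*t)]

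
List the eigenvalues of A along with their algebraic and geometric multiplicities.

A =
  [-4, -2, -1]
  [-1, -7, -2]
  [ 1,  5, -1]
λ = -4: alg = 3, geom = 1

Step 1 — factor the characteristic polynomial to read off the algebraic multiplicities:
  χ_A(x) = (x + 4)^3

Step 2 — compute geometric multiplicities via the rank-nullity identity g(λ) = n − rank(A − λI):
  rank(A − (-4)·I) = 2, so dim ker(A − (-4)·I) = n − 2 = 1

Summary:
  λ = -4: algebraic multiplicity = 3, geometric multiplicity = 1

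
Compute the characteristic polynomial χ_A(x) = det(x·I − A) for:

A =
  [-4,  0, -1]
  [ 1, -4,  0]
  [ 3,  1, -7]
x^3 + 15*x^2 + 75*x + 125

Expanding det(x·I − A) (e.g. by cofactor expansion or by noting that A is similar to its Jordan form J, which has the same characteristic polynomial as A) gives
  χ_A(x) = x^3 + 15*x^2 + 75*x + 125
which factors as (x + 5)^3. The eigenvalues (with algebraic multiplicities) are λ = -5 with multiplicity 3.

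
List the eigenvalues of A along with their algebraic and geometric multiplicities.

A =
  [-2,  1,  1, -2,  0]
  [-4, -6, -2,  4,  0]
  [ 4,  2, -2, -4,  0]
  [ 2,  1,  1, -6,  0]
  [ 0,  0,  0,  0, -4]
λ = -4: alg = 5, geom = 4

Step 1 — factor the characteristic polynomial to read off the algebraic multiplicities:
  χ_A(x) = (x + 4)^5

Step 2 — compute geometric multiplicities via the rank-nullity identity g(λ) = n − rank(A − λI):
  rank(A − (-4)·I) = 1, so dim ker(A − (-4)·I) = n − 1 = 4

Summary:
  λ = -4: algebraic multiplicity = 5, geometric multiplicity = 4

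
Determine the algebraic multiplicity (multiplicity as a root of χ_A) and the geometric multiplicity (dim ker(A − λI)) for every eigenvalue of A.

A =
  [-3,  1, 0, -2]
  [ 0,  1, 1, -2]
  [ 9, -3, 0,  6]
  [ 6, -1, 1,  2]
λ = 0: alg = 4, geom = 2

Step 1 — factor the characteristic polynomial to read off the algebraic multiplicities:
  χ_A(x) = x^4

Step 2 — compute geometric multiplicities via the rank-nullity identity g(λ) = n − rank(A − λI):
  rank(A − (0)·I) = 2, so dim ker(A − (0)·I) = n − 2 = 2

Summary:
  λ = 0: algebraic multiplicity = 4, geometric multiplicity = 2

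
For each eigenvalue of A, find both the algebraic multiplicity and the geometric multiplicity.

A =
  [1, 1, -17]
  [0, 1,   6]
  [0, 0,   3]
λ = 1: alg = 2, geom = 1; λ = 3: alg = 1, geom = 1

Step 1 — factor the characteristic polynomial to read off the algebraic multiplicities:
  χ_A(x) = (x - 3)*(x - 1)^2

Step 2 — compute geometric multiplicities via the rank-nullity identity g(λ) = n − rank(A − λI):
  rank(A − (1)·I) = 2, so dim ker(A − (1)·I) = n − 2 = 1
  rank(A − (3)·I) = 2, so dim ker(A − (3)·I) = n − 2 = 1

Summary:
  λ = 1: algebraic multiplicity = 2, geometric multiplicity = 1
  λ = 3: algebraic multiplicity = 1, geometric multiplicity = 1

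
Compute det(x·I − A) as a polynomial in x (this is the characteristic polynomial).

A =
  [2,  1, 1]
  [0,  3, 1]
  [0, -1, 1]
x^3 - 6*x^2 + 12*x - 8

Expanding det(x·I − A) (e.g. by cofactor expansion or by noting that A is similar to its Jordan form J, which has the same characteristic polynomial as A) gives
  χ_A(x) = x^3 - 6*x^2 + 12*x - 8
which factors as (x - 2)^3. The eigenvalues (with algebraic multiplicities) are λ = 2 with multiplicity 3.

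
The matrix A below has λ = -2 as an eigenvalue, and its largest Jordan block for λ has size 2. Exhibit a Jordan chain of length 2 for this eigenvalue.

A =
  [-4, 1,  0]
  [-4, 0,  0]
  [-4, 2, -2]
A Jordan chain for λ = -2 of length 2:
v_1 = (-2, -4, -4)ᵀ
v_2 = (1, 0, 0)ᵀ

Let N = A − (-2)·I. We want v_2 with N^2 v_2 = 0 but N^1 v_2 ≠ 0; then v_{j-1} := N · v_j for j = 2, …, 2.

Pick v_2 = (1, 0, 0)ᵀ.
Then v_1 = N · v_2 = (-2, -4, -4)ᵀ.

Sanity check: (A − (-2)·I) v_1 = (0, 0, 0)ᵀ = 0. ✓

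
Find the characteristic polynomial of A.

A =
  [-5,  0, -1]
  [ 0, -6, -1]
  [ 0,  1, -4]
x^3 + 15*x^2 + 75*x + 125

Expanding det(x·I − A) (e.g. by cofactor expansion or by noting that A is similar to its Jordan form J, which has the same characteristic polynomial as A) gives
  χ_A(x) = x^3 + 15*x^2 + 75*x + 125
which factors as (x + 5)^3. The eigenvalues (with algebraic multiplicities) are λ = -5 with multiplicity 3.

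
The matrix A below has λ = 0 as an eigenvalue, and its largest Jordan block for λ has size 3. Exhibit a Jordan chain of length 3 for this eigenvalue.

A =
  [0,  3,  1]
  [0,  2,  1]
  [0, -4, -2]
A Jordan chain for λ = 0 of length 3:
v_1 = (2, 0, 0)ᵀ
v_2 = (3, 2, -4)ᵀ
v_3 = (0, 1, 0)ᵀ

Let N = A − (0)·I. We want v_3 with N^3 v_3 = 0 but N^2 v_3 ≠ 0; then v_{j-1} := N · v_j for j = 3, …, 2.

Pick v_3 = (0, 1, 0)ᵀ.
Then v_2 = N · v_3 = (3, 2, -4)ᵀ.
Then v_1 = N · v_2 = (2, 0, 0)ᵀ.

Sanity check: (A − (0)·I) v_1 = (0, 0, 0)ᵀ = 0. ✓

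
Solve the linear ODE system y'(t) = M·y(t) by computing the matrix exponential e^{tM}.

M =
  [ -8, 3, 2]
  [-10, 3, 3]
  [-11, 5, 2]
e^{tM} =
  [-3*t^2*exp(-t)/2 - 7*t*exp(-t) + exp(-t), t^2*exp(-t)/2 + 3*t*exp(-t), t^2*exp(-t)/2 + 2*t*exp(-t)]
  [-3*t^2*exp(-t)/2 - 10*t*exp(-t), t^2*exp(-t)/2 + 4*t*exp(-t) + exp(-t), t^2*exp(-t)/2 + 3*t*exp(-t)]
  [-3*t^2*exp(-t) - 11*t*exp(-t), t^2*exp(-t) + 5*t*exp(-t), t^2*exp(-t) + 3*t*exp(-t) + exp(-t)]

Strategy: write M = P · J · P⁻¹ where J is a Jordan canonical form, so e^{tM} = P · e^{tJ} · P⁻¹, and e^{tJ} can be computed block-by-block.

M has Jordan form
J =
  [-1,  1,  0]
  [ 0, -1,  1]
  [ 0,  0, -1]
(up to reordering of blocks).

Per-block formulas:
  For a 3×3 Jordan block J_3(-1): exp(t · J_3(-1)) = e^(-1t)·(I + t·N + (t^2/2)·N^2), where N is the 3×3 nilpotent shift.

After assembling e^{tJ} and conjugating by P, we get:

e^{tM} =
  [-3*t^2*exp(-t)/2 - 7*t*exp(-t) + exp(-t), t^2*exp(-t)/2 + 3*t*exp(-t), t^2*exp(-t)/2 + 2*t*exp(-t)]
  [-3*t^2*exp(-t)/2 - 10*t*exp(-t), t^2*exp(-t)/2 + 4*t*exp(-t) + exp(-t), t^2*exp(-t)/2 + 3*t*exp(-t)]
  [-3*t^2*exp(-t) - 11*t*exp(-t), t^2*exp(-t) + 5*t*exp(-t), t^2*exp(-t) + 3*t*exp(-t) + exp(-t)]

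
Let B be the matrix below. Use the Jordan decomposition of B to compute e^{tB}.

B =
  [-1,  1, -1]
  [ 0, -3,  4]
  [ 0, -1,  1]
e^{tB} =
  [exp(-t), -t^2*exp(-t)/2 + t*exp(-t), t^2*exp(-t) - t*exp(-t)]
  [0, -2*t*exp(-t) + exp(-t), 4*t*exp(-t)]
  [0, -t*exp(-t), 2*t*exp(-t) + exp(-t)]

Strategy: write B = P · J · P⁻¹ where J is a Jordan canonical form, so e^{tB} = P · e^{tJ} · P⁻¹, and e^{tJ} can be computed block-by-block.

B has Jordan form
J =
  [-1,  1,  0]
  [ 0, -1,  1]
  [ 0,  0, -1]
(up to reordering of blocks).

Per-block formulas:
  For a 3×3 Jordan block J_3(-1): exp(t · J_3(-1)) = e^(-1t)·(I + t·N + (t^2/2)·N^2), where N is the 3×3 nilpotent shift.

After assembling e^{tJ} and conjugating by P, we get:

e^{tB} =
  [exp(-t), -t^2*exp(-t)/2 + t*exp(-t), t^2*exp(-t) - t*exp(-t)]
  [0, -2*t*exp(-t) + exp(-t), 4*t*exp(-t)]
  [0, -t*exp(-t), 2*t*exp(-t) + exp(-t)]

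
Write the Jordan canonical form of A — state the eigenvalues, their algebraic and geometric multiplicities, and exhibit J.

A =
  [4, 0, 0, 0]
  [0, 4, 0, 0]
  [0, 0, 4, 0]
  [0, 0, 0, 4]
J_1(4) ⊕ J_1(4) ⊕ J_1(4) ⊕ J_1(4)

The characteristic polynomial is
  det(x·I − A) = x^4 - 16*x^3 + 96*x^2 - 256*x + 256 = (x - 4)^4

Eigenvalues and multiplicities (the geometric multiplicity of λ is n − rank(A − λI), which equals the number of Jordan blocks for λ):
  λ = 4: algebraic multiplicity = 4, geometric multiplicity = 4

Determining the block sizes for each eigenvalue:
  λ = 4: gm = am = 4, so every block has size 1 → block sizes [1, 1, 1, 1]

Assembling the blocks gives a Jordan form
J =
  [4, 0, 0, 0]
  [0, 4, 0, 0]
  [0, 0, 4, 0]
  [0, 0, 0, 4]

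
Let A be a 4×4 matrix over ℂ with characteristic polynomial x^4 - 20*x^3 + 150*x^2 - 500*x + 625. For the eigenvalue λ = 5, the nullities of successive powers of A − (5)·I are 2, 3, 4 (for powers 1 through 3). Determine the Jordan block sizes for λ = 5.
Block sizes for λ = 5: [3, 1]

From the dimensions of kernels of powers, the number of Jordan blocks of size at least j is d_j − d_{j−1} where d_j = dim ker(N^j) (with d_0 = 0). Computing the differences gives [2, 1, 1].
The number of blocks of size exactly k is (#blocks of size ≥ k) − (#blocks of size ≥ k + 1), so the partition is: 1 block(s) of size 1, 1 block(s) of size 3.
In nonincreasing order the block sizes are [3, 1].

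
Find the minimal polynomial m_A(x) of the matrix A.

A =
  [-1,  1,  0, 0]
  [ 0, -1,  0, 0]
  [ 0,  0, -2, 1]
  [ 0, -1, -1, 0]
x^3 + 3*x^2 + 3*x + 1

The characteristic polynomial is χ_A(x) = (x + 1)^4, so the eigenvalues are known. The minimal polynomial is
  m_A(x) = Π_λ (x − λ)^{k_λ}
where k_λ is the size of the *largest* Jordan block for λ (equivalently, the smallest k with (A − λI)^k v = 0 for every generalised eigenvector v of λ).

  λ = -1: largest Jordan block has size 3, contributing (x + 1)^3

So m_A(x) = (x + 1)^3 = x^3 + 3*x^2 + 3*x + 1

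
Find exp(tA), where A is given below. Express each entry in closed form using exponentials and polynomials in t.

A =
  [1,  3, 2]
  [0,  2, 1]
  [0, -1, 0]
e^{tA} =
  [exp(t), t^2*exp(t)/2 + 3*t*exp(t), t^2*exp(t)/2 + 2*t*exp(t)]
  [0, t*exp(t) + exp(t), t*exp(t)]
  [0, -t*exp(t), -t*exp(t) + exp(t)]

Strategy: write A = P · J · P⁻¹ where J is a Jordan canonical form, so e^{tA} = P · e^{tJ} · P⁻¹, and e^{tJ} can be computed block-by-block.

A has Jordan form
J =
  [1, 1, 0]
  [0, 1, 1]
  [0, 0, 1]
(up to reordering of blocks).

Per-block formulas:
  For a 3×3 Jordan block J_3(1): exp(t · J_3(1)) = e^(1t)·(I + t·N + (t^2/2)·N^2), where N is the 3×3 nilpotent shift.

After assembling e^{tJ} and conjugating by P, we get:

e^{tA} =
  [exp(t), t^2*exp(t)/2 + 3*t*exp(t), t^2*exp(t)/2 + 2*t*exp(t)]
  [0, t*exp(t) + exp(t), t*exp(t)]
  [0, -t*exp(t), -t*exp(t) + exp(t)]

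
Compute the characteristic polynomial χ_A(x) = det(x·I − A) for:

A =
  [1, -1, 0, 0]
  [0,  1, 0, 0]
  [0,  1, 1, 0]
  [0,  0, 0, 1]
x^4 - 4*x^3 + 6*x^2 - 4*x + 1

Expanding det(x·I − A) (e.g. by cofactor expansion or by noting that A is similar to its Jordan form J, which has the same characteristic polynomial as A) gives
  χ_A(x) = x^4 - 4*x^3 + 6*x^2 - 4*x + 1
which factors as (x - 1)^4. The eigenvalues (with algebraic multiplicities) are λ = 1 with multiplicity 4.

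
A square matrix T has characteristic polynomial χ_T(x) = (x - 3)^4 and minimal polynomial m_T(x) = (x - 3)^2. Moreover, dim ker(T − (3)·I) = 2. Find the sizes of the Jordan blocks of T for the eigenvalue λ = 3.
Block sizes for λ = 3: [2, 2]

Step 1 — from the characteristic polynomial, algebraic multiplicity of λ = 3 is 4. From dim ker(T − (3)·I) = 2, there are exactly 2 Jordan blocks for λ = 3.
Step 2 — from the minimal polynomial, the factor (x − 3)^2 tells us the largest block for λ = 3 has size 2.
Step 3 — with total size 4, 2 blocks, and largest block 2, the block sizes (in nonincreasing order) are [2, 2].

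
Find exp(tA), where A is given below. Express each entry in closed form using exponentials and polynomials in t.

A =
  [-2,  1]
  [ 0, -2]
e^{tA} =
  [exp(-2*t), t*exp(-2*t)]
  [0, exp(-2*t)]

Strategy: write A = P · J · P⁻¹ where J is a Jordan canonical form, so e^{tA} = P · e^{tJ} · P⁻¹, and e^{tJ} can be computed block-by-block.

A has Jordan form
J =
  [-2,  1]
  [ 0, -2]
(up to reordering of blocks).

Per-block formulas:
  For a 2×2 Jordan block J_2(-2): exp(t · J_2(-2)) = e^(-2t)·(I + t·N), where N is the 2×2 nilpotent shift.

After assembling e^{tJ} and conjugating by P, we get:

e^{tA} =
  [exp(-2*t), t*exp(-2*t)]
  [0, exp(-2*t)]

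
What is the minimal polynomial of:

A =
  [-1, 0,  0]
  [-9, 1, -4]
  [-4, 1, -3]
x^3 + 3*x^2 + 3*x + 1

The characteristic polynomial is χ_A(x) = (x + 1)^3, so the eigenvalues are known. The minimal polynomial is
  m_A(x) = Π_λ (x − λ)^{k_λ}
where k_λ is the size of the *largest* Jordan block for λ (equivalently, the smallest k with (A − λI)^k v = 0 for every generalised eigenvector v of λ).

  λ = -1: largest Jordan block has size 3, contributing (x + 1)^3

So m_A(x) = (x + 1)^3 = x^3 + 3*x^2 + 3*x + 1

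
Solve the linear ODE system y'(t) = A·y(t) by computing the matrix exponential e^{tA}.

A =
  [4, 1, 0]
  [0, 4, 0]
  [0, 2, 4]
e^{tA} =
  [exp(4*t), t*exp(4*t), 0]
  [0, exp(4*t), 0]
  [0, 2*t*exp(4*t), exp(4*t)]

Strategy: write A = P · J · P⁻¹ where J is a Jordan canonical form, so e^{tA} = P · e^{tJ} · P⁻¹, and e^{tJ} can be computed block-by-block.

A has Jordan form
J =
  [4, 1, 0]
  [0, 4, 0]
  [0, 0, 4]
(up to reordering of blocks).

Per-block formulas:
  For a 2×2 Jordan block J_2(4): exp(t · J_2(4)) = e^(4t)·(I + t·N), where N is the 2×2 nilpotent shift.
  For a 1×1 block at λ = 4: exp(t · [4]) = [e^(4t)].

After assembling e^{tJ} and conjugating by P, we get:

e^{tA} =
  [exp(4*t), t*exp(4*t), 0]
  [0, exp(4*t), 0]
  [0, 2*t*exp(4*t), exp(4*t)]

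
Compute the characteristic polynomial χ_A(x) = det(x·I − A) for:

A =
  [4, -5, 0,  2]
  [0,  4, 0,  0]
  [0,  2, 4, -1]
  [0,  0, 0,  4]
x^4 - 16*x^3 + 96*x^2 - 256*x + 256

Expanding det(x·I − A) (e.g. by cofactor expansion or by noting that A is similar to its Jordan form J, which has the same characteristic polynomial as A) gives
  χ_A(x) = x^4 - 16*x^3 + 96*x^2 - 256*x + 256
which factors as (x - 4)^4. The eigenvalues (with algebraic multiplicities) are λ = 4 with multiplicity 4.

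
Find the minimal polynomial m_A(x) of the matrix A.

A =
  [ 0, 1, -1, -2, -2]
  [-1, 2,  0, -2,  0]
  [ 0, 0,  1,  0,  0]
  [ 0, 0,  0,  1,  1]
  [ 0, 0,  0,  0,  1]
x^3 - 3*x^2 + 3*x - 1

The characteristic polynomial is χ_A(x) = (x - 1)^5, so the eigenvalues are known. The minimal polynomial is
  m_A(x) = Π_λ (x − λ)^{k_λ}
where k_λ is the size of the *largest* Jordan block for λ (equivalently, the smallest k with (A − λI)^k v = 0 for every generalised eigenvector v of λ).

  λ = 1: largest Jordan block has size 3, contributing (x − 1)^3

So m_A(x) = (x - 1)^3 = x^3 - 3*x^2 + 3*x - 1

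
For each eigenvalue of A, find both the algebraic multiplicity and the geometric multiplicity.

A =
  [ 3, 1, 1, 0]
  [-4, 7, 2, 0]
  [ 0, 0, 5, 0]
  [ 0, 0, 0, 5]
λ = 5: alg = 4, geom = 3

Step 1 — factor the characteristic polynomial to read off the algebraic multiplicities:
  χ_A(x) = (x - 5)^4

Step 2 — compute geometric multiplicities via the rank-nullity identity g(λ) = n − rank(A − λI):
  rank(A − (5)·I) = 1, so dim ker(A − (5)·I) = n − 1 = 3

Summary:
  λ = 5: algebraic multiplicity = 4, geometric multiplicity = 3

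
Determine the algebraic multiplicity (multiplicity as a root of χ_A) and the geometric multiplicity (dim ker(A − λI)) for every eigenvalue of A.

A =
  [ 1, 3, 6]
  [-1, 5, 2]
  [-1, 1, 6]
λ = 4: alg = 3, geom = 2

Step 1 — factor the characteristic polynomial to read off the algebraic multiplicities:
  χ_A(x) = (x - 4)^3

Step 2 — compute geometric multiplicities via the rank-nullity identity g(λ) = n − rank(A − λI):
  rank(A − (4)·I) = 1, so dim ker(A − (4)·I) = n − 1 = 2

Summary:
  λ = 4: algebraic multiplicity = 3, geometric multiplicity = 2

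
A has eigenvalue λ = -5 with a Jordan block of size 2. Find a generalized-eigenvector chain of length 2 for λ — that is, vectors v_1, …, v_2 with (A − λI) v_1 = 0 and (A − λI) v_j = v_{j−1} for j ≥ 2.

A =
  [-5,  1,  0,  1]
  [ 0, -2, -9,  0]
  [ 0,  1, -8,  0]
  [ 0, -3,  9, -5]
A Jordan chain for λ = -5 of length 2:
v_1 = (1, 3, 1, -3)ᵀ
v_2 = (0, 1, 0, 0)ᵀ

Let N = A − (-5)·I. We want v_2 with N^2 v_2 = 0 but N^1 v_2 ≠ 0; then v_{j-1} := N · v_j for j = 2, …, 2.

Pick v_2 = (0, 1, 0, 0)ᵀ.
Then v_1 = N · v_2 = (1, 3, 1, -3)ᵀ.

Sanity check: (A − (-5)·I) v_1 = (0, 0, 0, 0)ᵀ = 0. ✓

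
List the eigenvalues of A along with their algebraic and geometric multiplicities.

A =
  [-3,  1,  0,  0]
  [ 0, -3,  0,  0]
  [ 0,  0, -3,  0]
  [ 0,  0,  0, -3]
λ = -3: alg = 4, geom = 3

Step 1 — factor the characteristic polynomial to read off the algebraic multiplicities:
  χ_A(x) = (x + 3)^4

Step 2 — compute geometric multiplicities via the rank-nullity identity g(λ) = n − rank(A − λI):
  rank(A − (-3)·I) = 1, so dim ker(A − (-3)·I) = n − 1 = 3

Summary:
  λ = -3: algebraic multiplicity = 4, geometric multiplicity = 3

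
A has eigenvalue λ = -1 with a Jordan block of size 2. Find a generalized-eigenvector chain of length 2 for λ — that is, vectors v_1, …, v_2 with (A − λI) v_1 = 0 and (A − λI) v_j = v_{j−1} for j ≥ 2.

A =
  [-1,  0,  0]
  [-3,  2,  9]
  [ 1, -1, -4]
A Jordan chain for λ = -1 of length 2:
v_1 = (0, -3, 1)ᵀ
v_2 = (1, 0, 0)ᵀ

Let N = A − (-1)·I. We want v_2 with N^2 v_2 = 0 but N^1 v_2 ≠ 0; then v_{j-1} := N · v_j for j = 2, …, 2.

Pick v_2 = (1, 0, 0)ᵀ.
Then v_1 = N · v_2 = (0, -3, 1)ᵀ.

Sanity check: (A − (-1)·I) v_1 = (0, 0, 0)ᵀ = 0. ✓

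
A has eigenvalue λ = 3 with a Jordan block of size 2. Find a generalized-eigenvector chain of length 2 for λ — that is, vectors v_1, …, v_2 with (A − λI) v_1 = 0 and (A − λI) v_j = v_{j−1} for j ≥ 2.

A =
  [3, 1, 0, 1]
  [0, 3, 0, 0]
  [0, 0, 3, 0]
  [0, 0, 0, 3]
A Jordan chain for λ = 3 of length 2:
v_1 = (1, 0, 0, 0)ᵀ
v_2 = (0, 1, 0, 0)ᵀ

Let N = A − (3)·I. We want v_2 with N^2 v_2 = 0 but N^1 v_2 ≠ 0; then v_{j-1} := N · v_j for j = 2, …, 2.

Pick v_2 = (0, 1, 0, 0)ᵀ.
Then v_1 = N · v_2 = (1, 0, 0, 0)ᵀ.

Sanity check: (A − (3)·I) v_1 = (0, 0, 0, 0)ᵀ = 0. ✓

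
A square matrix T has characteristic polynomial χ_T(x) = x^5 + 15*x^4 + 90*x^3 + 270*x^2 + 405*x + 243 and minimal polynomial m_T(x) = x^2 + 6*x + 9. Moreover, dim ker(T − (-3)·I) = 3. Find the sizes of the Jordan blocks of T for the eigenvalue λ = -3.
Block sizes for λ = -3: [2, 2, 1]

Step 1 — from the characteristic polynomial, algebraic multiplicity of λ = -3 is 5. From dim ker(T − (-3)·I) = 3, there are exactly 3 Jordan blocks for λ = -3.
Step 2 — from the minimal polynomial, the factor (x + 3)^2 tells us the largest block for λ = -3 has size 2.
Step 3 — with total size 5, 3 blocks, and largest block 2, the block sizes (in nonincreasing order) are [2, 2, 1].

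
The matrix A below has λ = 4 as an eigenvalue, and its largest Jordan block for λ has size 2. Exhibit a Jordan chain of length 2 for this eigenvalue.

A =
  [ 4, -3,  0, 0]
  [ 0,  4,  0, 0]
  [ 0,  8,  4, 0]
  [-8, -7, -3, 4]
A Jordan chain for λ = 4 of length 2:
v_1 = (0, 0, 0, -8)ᵀ
v_2 = (1, 0, 0, 0)ᵀ

Let N = A − (4)·I. We want v_2 with N^2 v_2 = 0 but N^1 v_2 ≠ 0; then v_{j-1} := N · v_j for j = 2, …, 2.

Pick v_2 = (1, 0, 0, 0)ᵀ.
Then v_1 = N · v_2 = (0, 0, 0, -8)ᵀ.

Sanity check: (A − (4)·I) v_1 = (0, 0, 0, 0)ᵀ = 0. ✓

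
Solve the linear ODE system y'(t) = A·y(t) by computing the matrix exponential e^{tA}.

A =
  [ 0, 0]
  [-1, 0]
e^{tA} =
  [1, 0]
  [-t, 1]

Strategy: write A = P · J · P⁻¹ where J is a Jordan canonical form, so e^{tA} = P · e^{tJ} · P⁻¹, and e^{tJ} can be computed block-by-block.

A has Jordan form
J =
  [0, 1]
  [0, 0]
(up to reordering of blocks).

Per-block formulas:
  For a 2×2 Jordan block J_2(0): exp(t · J_2(0)) = e^(0t)·(I + t·N), where N is the 2×2 nilpotent shift.

After assembling e^{tJ} and conjugating by P, we get:

e^{tA} =
  [1, 0]
  [-t, 1]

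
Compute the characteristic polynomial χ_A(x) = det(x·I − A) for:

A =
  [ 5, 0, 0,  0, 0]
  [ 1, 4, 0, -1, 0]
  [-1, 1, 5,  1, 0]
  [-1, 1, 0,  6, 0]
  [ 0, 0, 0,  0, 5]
x^5 - 25*x^4 + 250*x^3 - 1250*x^2 + 3125*x - 3125

Expanding det(x·I − A) (e.g. by cofactor expansion or by noting that A is similar to its Jordan form J, which has the same characteristic polynomial as A) gives
  χ_A(x) = x^5 - 25*x^4 + 250*x^3 - 1250*x^2 + 3125*x - 3125
which factors as (x - 5)^5. The eigenvalues (with algebraic multiplicities) are λ = 5 with multiplicity 5.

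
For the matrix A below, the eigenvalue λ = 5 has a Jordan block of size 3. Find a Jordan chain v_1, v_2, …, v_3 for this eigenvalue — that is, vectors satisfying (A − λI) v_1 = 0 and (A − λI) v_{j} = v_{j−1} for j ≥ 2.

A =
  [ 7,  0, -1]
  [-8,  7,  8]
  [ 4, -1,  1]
A Jordan chain for λ = 5 of length 3:
v_1 = (1, -4, 2)ᵀ
v_2 = (0, 2, -1)ᵀ
v_3 = (0, 1, 0)ᵀ

Let N = A − (5)·I. We want v_3 with N^3 v_3 = 0 but N^2 v_3 ≠ 0; then v_{j-1} := N · v_j for j = 3, …, 2.

Pick v_3 = (0, 1, 0)ᵀ.
Then v_2 = N · v_3 = (0, 2, -1)ᵀ.
Then v_1 = N · v_2 = (1, -4, 2)ᵀ.

Sanity check: (A − (5)·I) v_1 = (0, 0, 0)ᵀ = 0. ✓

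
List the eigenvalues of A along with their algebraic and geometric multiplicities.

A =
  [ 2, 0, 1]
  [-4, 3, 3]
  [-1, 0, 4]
λ = 3: alg = 3, geom = 1

Step 1 — factor the characteristic polynomial to read off the algebraic multiplicities:
  χ_A(x) = (x - 3)^3

Step 2 — compute geometric multiplicities via the rank-nullity identity g(λ) = n − rank(A − λI):
  rank(A − (3)·I) = 2, so dim ker(A − (3)·I) = n − 2 = 1

Summary:
  λ = 3: algebraic multiplicity = 3, geometric multiplicity = 1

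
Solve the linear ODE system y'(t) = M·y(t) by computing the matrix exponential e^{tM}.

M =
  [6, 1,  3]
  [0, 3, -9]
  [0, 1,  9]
e^{tM} =
  [exp(6*t), t*exp(6*t), 3*t*exp(6*t)]
  [0, -3*t*exp(6*t) + exp(6*t), -9*t*exp(6*t)]
  [0, t*exp(6*t), 3*t*exp(6*t) + exp(6*t)]

Strategy: write M = P · J · P⁻¹ where J is a Jordan canonical form, so e^{tM} = P · e^{tJ} · P⁻¹, and e^{tJ} can be computed block-by-block.

M has Jordan form
J =
  [6, 1, 0]
  [0, 6, 0]
  [0, 0, 6]
(up to reordering of blocks).

Per-block formulas:
  For a 2×2 Jordan block J_2(6): exp(t · J_2(6)) = e^(6t)·(I + t·N), where N is the 2×2 nilpotent shift.
  For a 1×1 block at λ = 6: exp(t · [6]) = [e^(6t)].

After assembling e^{tJ} and conjugating by P, we get:

e^{tM} =
  [exp(6*t), t*exp(6*t), 3*t*exp(6*t)]
  [0, -3*t*exp(6*t) + exp(6*t), -9*t*exp(6*t)]
  [0, t*exp(6*t), 3*t*exp(6*t) + exp(6*t)]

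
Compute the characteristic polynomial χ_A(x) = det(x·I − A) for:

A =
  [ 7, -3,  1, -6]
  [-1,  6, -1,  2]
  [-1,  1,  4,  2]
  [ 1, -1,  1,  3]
x^4 - 20*x^3 + 150*x^2 - 500*x + 625

Expanding det(x·I − A) (e.g. by cofactor expansion or by noting that A is similar to its Jordan form J, which has the same characteristic polynomial as A) gives
  χ_A(x) = x^4 - 20*x^3 + 150*x^2 - 500*x + 625
which factors as (x - 5)^4. The eigenvalues (with algebraic multiplicities) are λ = 5 with multiplicity 4.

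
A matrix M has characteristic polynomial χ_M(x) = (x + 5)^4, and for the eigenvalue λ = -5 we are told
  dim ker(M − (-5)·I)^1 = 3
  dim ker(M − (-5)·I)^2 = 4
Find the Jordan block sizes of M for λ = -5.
Block sizes for λ = -5: [2, 1, 1]

From the dimensions of kernels of powers, the number of Jordan blocks of size at least j is d_j − d_{j−1} where d_j = dim ker(N^j) (with d_0 = 0). Computing the differences gives [3, 1].
The number of blocks of size exactly k is (#blocks of size ≥ k) − (#blocks of size ≥ k + 1), so the partition is: 2 block(s) of size 1, 1 block(s) of size 2.
In nonincreasing order the block sizes are [2, 1, 1].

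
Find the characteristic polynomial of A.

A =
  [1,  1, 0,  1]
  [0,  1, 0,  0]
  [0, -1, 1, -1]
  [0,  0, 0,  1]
x^4 - 4*x^3 + 6*x^2 - 4*x + 1

Expanding det(x·I − A) (e.g. by cofactor expansion or by noting that A is similar to its Jordan form J, which has the same characteristic polynomial as A) gives
  χ_A(x) = x^4 - 4*x^3 + 6*x^2 - 4*x + 1
which factors as (x - 1)^4. The eigenvalues (with algebraic multiplicities) are λ = 1 with multiplicity 4.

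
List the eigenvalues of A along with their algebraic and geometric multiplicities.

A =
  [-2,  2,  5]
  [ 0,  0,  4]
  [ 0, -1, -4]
λ = -2: alg = 3, geom = 1

Step 1 — factor the characteristic polynomial to read off the algebraic multiplicities:
  χ_A(x) = (x + 2)^3

Step 2 — compute geometric multiplicities via the rank-nullity identity g(λ) = n − rank(A − λI):
  rank(A − (-2)·I) = 2, so dim ker(A − (-2)·I) = n − 2 = 1

Summary:
  λ = -2: algebraic multiplicity = 3, geometric multiplicity = 1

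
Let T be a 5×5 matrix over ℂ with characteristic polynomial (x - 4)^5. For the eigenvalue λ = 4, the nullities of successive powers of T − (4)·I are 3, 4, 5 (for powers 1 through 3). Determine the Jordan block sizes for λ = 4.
Block sizes for λ = 4: [3, 1, 1]

From the dimensions of kernels of powers, the number of Jordan blocks of size at least j is d_j − d_{j−1} where d_j = dim ker(N^j) (with d_0 = 0). Computing the differences gives [3, 1, 1].
The number of blocks of size exactly k is (#blocks of size ≥ k) − (#blocks of size ≥ k + 1), so the partition is: 2 block(s) of size 1, 1 block(s) of size 3.
In nonincreasing order the block sizes are [3, 1, 1].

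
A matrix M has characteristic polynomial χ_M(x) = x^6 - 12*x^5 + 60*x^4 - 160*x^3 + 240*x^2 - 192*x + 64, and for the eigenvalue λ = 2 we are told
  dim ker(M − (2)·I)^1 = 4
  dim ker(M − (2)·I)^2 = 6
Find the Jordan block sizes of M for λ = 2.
Block sizes for λ = 2: [2, 2, 1, 1]

From the dimensions of kernels of powers, the number of Jordan blocks of size at least j is d_j − d_{j−1} where d_j = dim ker(N^j) (with d_0 = 0). Computing the differences gives [4, 2].
The number of blocks of size exactly k is (#blocks of size ≥ k) − (#blocks of size ≥ k + 1), so the partition is: 2 block(s) of size 1, 2 block(s) of size 2.
In nonincreasing order the block sizes are [2, 2, 1, 1].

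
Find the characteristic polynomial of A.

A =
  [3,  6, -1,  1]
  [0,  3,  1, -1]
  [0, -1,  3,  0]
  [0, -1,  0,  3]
x^4 - 12*x^3 + 54*x^2 - 108*x + 81

Expanding det(x·I − A) (e.g. by cofactor expansion or by noting that A is similar to its Jordan form J, which has the same characteristic polynomial as A) gives
  χ_A(x) = x^4 - 12*x^3 + 54*x^2 - 108*x + 81
which factors as (x - 3)^4. The eigenvalues (with algebraic multiplicities) are λ = 3 with multiplicity 4.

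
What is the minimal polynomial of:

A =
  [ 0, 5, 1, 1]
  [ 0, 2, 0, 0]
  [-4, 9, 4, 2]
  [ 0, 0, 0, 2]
x^3 - 6*x^2 + 12*x - 8

The characteristic polynomial is χ_A(x) = (x - 2)^4, so the eigenvalues are known. The minimal polynomial is
  m_A(x) = Π_λ (x − λ)^{k_λ}
where k_λ is the size of the *largest* Jordan block for λ (equivalently, the smallest k with (A − λI)^k v = 0 for every generalised eigenvector v of λ).

  λ = 2: largest Jordan block has size 3, contributing (x − 2)^3

So m_A(x) = (x - 2)^3 = x^3 - 6*x^2 + 12*x - 8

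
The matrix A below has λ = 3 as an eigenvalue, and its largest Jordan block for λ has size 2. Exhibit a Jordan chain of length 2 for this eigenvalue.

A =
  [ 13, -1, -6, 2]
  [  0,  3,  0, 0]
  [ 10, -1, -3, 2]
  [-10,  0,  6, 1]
A Jordan chain for λ = 3 of length 2:
v_1 = (5, 0, 5, -10)ᵀ
v_2 = (1, 5, 0, 0)ᵀ

Let N = A − (3)·I. We want v_2 with N^2 v_2 = 0 but N^1 v_2 ≠ 0; then v_{j-1} := N · v_j for j = 2, …, 2.

Pick v_2 = (1, 5, 0, 0)ᵀ.
Then v_1 = N · v_2 = (5, 0, 5, -10)ᵀ.

Sanity check: (A − (3)·I) v_1 = (0, 0, 0, 0)ᵀ = 0. ✓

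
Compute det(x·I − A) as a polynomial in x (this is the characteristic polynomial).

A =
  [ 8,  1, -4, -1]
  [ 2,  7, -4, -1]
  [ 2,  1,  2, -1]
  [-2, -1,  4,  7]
x^4 - 24*x^3 + 216*x^2 - 864*x + 1296

Expanding det(x·I − A) (e.g. by cofactor expansion or by noting that A is similar to its Jordan form J, which has the same characteristic polynomial as A) gives
  χ_A(x) = x^4 - 24*x^3 + 216*x^2 - 864*x + 1296
which factors as (x - 6)^4. The eigenvalues (with algebraic multiplicities) are λ = 6 with multiplicity 4.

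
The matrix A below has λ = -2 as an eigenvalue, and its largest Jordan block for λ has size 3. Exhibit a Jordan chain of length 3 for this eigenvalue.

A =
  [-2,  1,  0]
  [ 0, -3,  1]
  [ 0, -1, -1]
A Jordan chain for λ = -2 of length 3:
v_1 = (-1, 0, 0)ᵀ
v_2 = (1, -1, -1)ᵀ
v_3 = (0, 1, 0)ᵀ

Let N = A − (-2)·I. We want v_3 with N^3 v_3 = 0 but N^2 v_3 ≠ 0; then v_{j-1} := N · v_j for j = 3, …, 2.

Pick v_3 = (0, 1, 0)ᵀ.
Then v_2 = N · v_3 = (1, -1, -1)ᵀ.
Then v_1 = N · v_2 = (-1, 0, 0)ᵀ.

Sanity check: (A − (-2)·I) v_1 = (0, 0, 0)ᵀ = 0. ✓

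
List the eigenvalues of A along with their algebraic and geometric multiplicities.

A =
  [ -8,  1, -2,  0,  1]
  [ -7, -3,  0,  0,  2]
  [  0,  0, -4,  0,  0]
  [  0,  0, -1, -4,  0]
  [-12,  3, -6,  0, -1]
λ = -4: alg = 5, geom = 2

Step 1 — factor the characteristic polynomial to read off the algebraic multiplicities:
  χ_A(x) = (x + 4)^5

Step 2 — compute geometric multiplicities via the rank-nullity identity g(λ) = n − rank(A − λI):
  rank(A − (-4)·I) = 3, so dim ker(A − (-4)·I) = n − 3 = 2

Summary:
  λ = -4: algebraic multiplicity = 5, geometric multiplicity = 2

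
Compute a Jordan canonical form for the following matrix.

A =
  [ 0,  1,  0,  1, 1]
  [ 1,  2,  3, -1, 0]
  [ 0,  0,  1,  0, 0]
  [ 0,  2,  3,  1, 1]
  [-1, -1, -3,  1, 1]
J_3(1) ⊕ J_1(1) ⊕ J_1(1)

The characteristic polynomial is
  det(x·I − A) = x^5 - 5*x^4 + 10*x^3 - 10*x^2 + 5*x - 1 = (x - 1)^5

Eigenvalues and multiplicities (the geometric multiplicity of λ is n − rank(A − λI), which equals the number of Jordan blocks for λ):
  λ = 1: algebraic multiplicity = 5, geometric multiplicity = 3

Determining the block sizes for each eigenvalue:
  λ = 1: with am = 5 and gm = 3, the partition is not yet determined (e.g. several partitions of 5 into 3 parts exist). Let N = A − (1)·I. Computing rank(N^1) = 2, rank(N^2) = 1, rank(N^3) = 0; the number of blocks of size ≥ j is rank(N^{j−1}) − rank(N^j), giving [3, 1, 1]. So we have 1 block(s) of size 3, 2 block(s) of size 1 → block sizes [3, 1, 1]

Assembling the blocks gives a Jordan form
J =
  [1, 1, 0, 0, 0]
  [0, 1, 1, 0, 0]
  [0, 0, 1, 0, 0]
  [0, 0, 0, 1, 0]
  [0, 0, 0, 0, 1]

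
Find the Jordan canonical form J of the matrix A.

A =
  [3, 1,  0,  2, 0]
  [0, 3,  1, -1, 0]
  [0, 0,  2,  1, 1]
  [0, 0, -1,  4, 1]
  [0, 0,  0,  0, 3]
J_3(3) ⊕ J_2(3)

The characteristic polynomial is
  det(x·I − A) = x^5 - 15*x^4 + 90*x^3 - 270*x^2 + 405*x - 243 = (x - 3)^5

Eigenvalues and multiplicities (the geometric multiplicity of λ is n − rank(A − λI), which equals the number of Jordan blocks for λ):
  λ = 3: algebraic multiplicity = 5, geometric multiplicity = 2

Determining the block sizes for each eigenvalue:
  λ = 3: with am = 5 and gm = 2, the partition is not yet determined (e.g. several partitions of 5 into 2 parts exist). Let N = A − (3)·I. Computing rank(N^1) = 3, rank(N^2) = 1, rank(N^3) = 0; the number of blocks of size ≥ j is rank(N^{j−1}) − rank(N^j), giving [2, 2, 1]. So we have 1 block(s) of size 3, 1 block(s) of size 2 → block sizes [3, 2]

Assembling the blocks gives a Jordan form
J =
  [3, 1, 0, 0, 0]
  [0, 3, 1, 0, 0]
  [0, 0, 3, 0, 0]
  [0, 0, 0, 3, 1]
  [0, 0, 0, 0, 3]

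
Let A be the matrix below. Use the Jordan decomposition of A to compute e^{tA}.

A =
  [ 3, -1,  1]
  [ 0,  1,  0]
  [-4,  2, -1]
e^{tA} =
  [2*t*exp(t) + exp(t), -t*exp(t), t*exp(t)]
  [0, exp(t), 0]
  [-4*t*exp(t), 2*t*exp(t), -2*t*exp(t) + exp(t)]

Strategy: write A = P · J · P⁻¹ where J is a Jordan canonical form, so e^{tA} = P · e^{tJ} · P⁻¹, and e^{tJ} can be computed block-by-block.

A has Jordan form
J =
  [1, 1, 0]
  [0, 1, 0]
  [0, 0, 1]
(up to reordering of blocks).

Per-block formulas:
  For a 1×1 block at λ = 1: exp(t · [1]) = [e^(1t)].
  For a 2×2 Jordan block J_2(1): exp(t · J_2(1)) = e^(1t)·(I + t·N), where N is the 2×2 nilpotent shift.

After assembling e^{tJ} and conjugating by P, we get:

e^{tA} =
  [2*t*exp(t) + exp(t), -t*exp(t), t*exp(t)]
  [0, exp(t), 0]
  [-4*t*exp(t), 2*t*exp(t), -2*t*exp(t) + exp(t)]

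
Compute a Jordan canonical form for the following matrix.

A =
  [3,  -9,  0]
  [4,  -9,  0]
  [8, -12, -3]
J_2(-3) ⊕ J_1(-3)

The characteristic polynomial is
  det(x·I − A) = x^3 + 9*x^2 + 27*x + 27 = (x + 3)^3

Eigenvalues and multiplicities (the geometric multiplicity of λ is n − rank(A − λI), which equals the number of Jordan blocks for λ):
  λ = -3: algebraic multiplicity = 3, geometric multiplicity = 2

Determining the block sizes for each eigenvalue:
  λ = -3: 2 blocks summing to 3 forces exactly one block of size 2 and the rest size 1 → block sizes [2, 1]

Assembling the blocks gives a Jordan form
J =
  [-3,  1,  0]
  [ 0, -3,  0]
  [ 0,  0, -3]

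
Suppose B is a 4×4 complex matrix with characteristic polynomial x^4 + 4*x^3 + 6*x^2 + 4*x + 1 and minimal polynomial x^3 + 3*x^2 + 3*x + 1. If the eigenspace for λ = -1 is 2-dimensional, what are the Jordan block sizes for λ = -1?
Block sizes for λ = -1: [3, 1]

Step 1 — from the characteristic polynomial, algebraic multiplicity of λ = -1 is 4. From dim ker(B − (-1)·I) = 2, there are exactly 2 Jordan blocks for λ = -1.
Step 2 — from the minimal polynomial, the factor (x + 1)^3 tells us the largest block for λ = -1 has size 3.
Step 3 — with total size 4, 2 blocks, and largest block 3, the block sizes (in nonincreasing order) are [3, 1].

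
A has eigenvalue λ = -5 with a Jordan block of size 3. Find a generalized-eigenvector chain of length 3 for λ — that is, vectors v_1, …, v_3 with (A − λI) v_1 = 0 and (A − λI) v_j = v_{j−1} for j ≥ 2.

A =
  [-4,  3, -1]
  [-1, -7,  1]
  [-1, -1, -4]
A Jordan chain for λ = -5 of length 3:
v_1 = (-1, 0, -1)ᵀ
v_2 = (1, -1, -1)ᵀ
v_3 = (1, 0, 0)ᵀ

Let N = A − (-5)·I. We want v_3 with N^3 v_3 = 0 but N^2 v_3 ≠ 0; then v_{j-1} := N · v_j for j = 3, …, 2.

Pick v_3 = (1, 0, 0)ᵀ.
Then v_2 = N · v_3 = (1, -1, -1)ᵀ.
Then v_1 = N · v_2 = (-1, 0, -1)ᵀ.

Sanity check: (A − (-5)·I) v_1 = (0, 0, 0)ᵀ = 0. ✓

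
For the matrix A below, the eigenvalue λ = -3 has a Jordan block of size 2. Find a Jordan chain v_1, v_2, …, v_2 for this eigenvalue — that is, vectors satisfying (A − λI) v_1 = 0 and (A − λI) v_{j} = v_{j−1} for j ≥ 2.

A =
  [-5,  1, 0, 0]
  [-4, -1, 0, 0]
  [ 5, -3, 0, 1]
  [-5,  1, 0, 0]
A Jordan chain for λ = -3 of length 2:
v_1 = (1, 2, 0, 1)ᵀ
v_2 = (0, 1, 1, 0)ᵀ

Let N = A − (-3)·I. We want v_2 with N^2 v_2 = 0 but N^1 v_2 ≠ 0; then v_{j-1} := N · v_j for j = 2, …, 2.

Pick v_2 = (0, 1, 1, 0)ᵀ.
Then v_1 = N · v_2 = (1, 2, 0, 1)ᵀ.

Sanity check: (A − (-3)·I) v_1 = (0, 0, 0, 0)ᵀ = 0. ✓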